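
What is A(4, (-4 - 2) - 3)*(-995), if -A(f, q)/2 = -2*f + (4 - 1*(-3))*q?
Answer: -141290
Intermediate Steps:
A(f, q) = -14*q + 4*f (A(f, q) = -2*(-2*f + (4 - 1*(-3))*q) = -2*(-2*f + (4 + 3)*q) = -2*(-2*f + 7*q) = -14*q + 4*f)
A(4, (-4 - 2) - 3)*(-995) = (-14*((-4 - 2) - 3) + 4*4)*(-995) = (-14*(-6 - 3) + 16)*(-995) = (-14*(-9) + 16)*(-995) = (126 + 16)*(-995) = 142*(-995) = -141290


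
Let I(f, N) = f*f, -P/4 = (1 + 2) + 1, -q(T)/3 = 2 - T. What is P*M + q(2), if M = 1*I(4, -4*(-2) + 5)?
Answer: -256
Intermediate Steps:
q(T) = -6 + 3*T (q(T) = -3*(2 - T) = -6 + 3*T)
P = -16 (P = -4*((1 + 2) + 1) = -4*(3 + 1) = -4*4 = -16)
I(f, N) = f²
M = 16 (M = 1*4² = 1*16 = 16)
P*M + q(2) = -16*16 + (-6 + 3*2) = -256 + (-6 + 6) = -256 + 0 = -256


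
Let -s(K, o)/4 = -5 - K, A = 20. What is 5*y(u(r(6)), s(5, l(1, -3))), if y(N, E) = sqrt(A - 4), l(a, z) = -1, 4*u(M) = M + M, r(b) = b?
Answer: 20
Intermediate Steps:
u(M) = M/2 (u(M) = (M + M)/4 = (2*M)/4 = M/2)
s(K, o) = 20 + 4*K (s(K, o) = -4*(-5 - K) = 20 + 4*K)
y(N, E) = 4 (y(N, E) = sqrt(20 - 4) = sqrt(16) = 4)
5*y(u(r(6)), s(5, l(1, -3))) = 5*4 = 20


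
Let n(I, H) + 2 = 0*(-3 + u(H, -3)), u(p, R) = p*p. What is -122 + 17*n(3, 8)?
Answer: -156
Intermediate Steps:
u(p, R) = p²
n(I, H) = -2 (n(I, H) = -2 + 0*(-3 + H²) = -2 + 0 = -2)
-122 + 17*n(3, 8) = -122 + 17*(-2) = -122 - 34 = -156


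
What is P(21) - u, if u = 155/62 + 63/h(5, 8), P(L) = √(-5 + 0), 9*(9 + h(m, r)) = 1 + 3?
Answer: 107/22 + I*√5 ≈ 4.8636 + 2.2361*I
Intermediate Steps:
h(m, r) = -77/9 (h(m, r) = -9 + (1 + 3)/9 = -9 + (⅑)*4 = -9 + 4/9 = -77/9)
P(L) = I*√5 (P(L) = √(-5) = I*√5)
u = -107/22 (u = 155/62 + 63/(-77/9) = 155*(1/62) + 63*(-9/77) = 5/2 - 81/11 = -107/22 ≈ -4.8636)
P(21) - u = I*√5 - 1*(-107/22) = I*√5 + 107/22 = 107/22 + I*√5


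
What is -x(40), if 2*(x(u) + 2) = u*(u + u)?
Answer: -1598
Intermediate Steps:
x(u) = -2 + u**2 (x(u) = -2 + (u*(u + u))/2 = -2 + (u*(2*u))/2 = -2 + (2*u**2)/2 = -2 + u**2)
-x(40) = -(-2 + 40**2) = -(-2 + 1600) = -1*1598 = -1598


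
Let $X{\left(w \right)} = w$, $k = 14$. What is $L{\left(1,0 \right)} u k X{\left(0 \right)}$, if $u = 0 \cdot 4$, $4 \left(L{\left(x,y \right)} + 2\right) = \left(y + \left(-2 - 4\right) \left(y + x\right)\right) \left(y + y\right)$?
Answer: $0$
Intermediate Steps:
$L{\left(x,y \right)} = -2 + \frac{y \left(- 6 x - 5 y\right)}{2}$ ($L{\left(x,y \right)} = -2 + \frac{\left(y + \left(-2 - 4\right) \left(y + x\right)\right) \left(y + y\right)}{4} = -2 + \frac{\left(y - 6 \left(x + y\right)\right) 2 y}{4} = -2 + \frac{\left(y - \left(6 x + 6 y\right)\right) 2 y}{4} = -2 + \frac{\left(- 6 x - 5 y\right) 2 y}{4} = -2 + \frac{2 y \left(- 6 x - 5 y\right)}{4} = -2 + \frac{y \left(- 6 x - 5 y\right)}{2}$)
$u = 0$
$L{\left(1,0 \right)} u k X{\left(0 \right)} = \left(-2 - \frac{5 \cdot 0^{2}}{2} - 3 \cdot 0\right) 0 \cdot 14 \cdot 0 = \left(-2 - 0 + 0\right) 0 \cdot 14 \cdot 0 = \left(-2 + 0 + 0\right) 0 \cdot 14 \cdot 0 = \left(-2\right) 0 \cdot 14 \cdot 0 = 0 \cdot 14 \cdot 0 = 0 \cdot 0 = 0$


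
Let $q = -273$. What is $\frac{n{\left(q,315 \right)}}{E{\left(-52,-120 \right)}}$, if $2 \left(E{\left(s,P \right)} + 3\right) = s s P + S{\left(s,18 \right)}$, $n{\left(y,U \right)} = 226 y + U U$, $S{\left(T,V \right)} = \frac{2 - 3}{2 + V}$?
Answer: $- \frac{214440}{927103} \approx -0.2313$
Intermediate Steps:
$S{\left(T,V \right)} = - \frac{1}{2 + V}$
$n{\left(y,U \right)} = U^{2} + 226 y$ ($n{\left(y,U \right)} = 226 y + U^{2} = U^{2} + 226 y$)
$E{\left(s,P \right)} = - \frac{121}{40} + \frac{P s^{2}}{2}$ ($E{\left(s,P \right)} = -3 + \frac{s s P - \frac{1}{2 + 18}}{2} = -3 + \frac{s^{2} P - \frac{1}{20}}{2} = -3 + \frac{P s^{2} - \frac{1}{20}}{2} = -3 + \frac{- \frac{1}{20} + P s^{2}}{2} = -3 + \left(- \frac{1}{40} + \frac{P s^{2}}{2}\right) = - \frac{121}{40} + \frac{P s^{2}}{2}$)
$\frac{n{\left(q,315 \right)}}{E{\left(-52,-120 \right)}} = \frac{315^{2} + 226 \left(-273\right)}{- \frac{121}{40} + \frac{1}{2} \left(-120\right) \left(-52\right)^{2}} = \frac{99225 - 61698}{- \frac{121}{40} + \frac{1}{2} \left(-120\right) 2704} = \frac{37527}{- \frac{121}{40} - 162240} = \frac{37527}{- \frac{6489721}{40}} = 37527 \left(- \frac{40}{6489721}\right) = - \frac{214440}{927103}$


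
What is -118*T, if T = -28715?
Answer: 3388370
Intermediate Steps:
-118*T = -118*(-28715) = 3388370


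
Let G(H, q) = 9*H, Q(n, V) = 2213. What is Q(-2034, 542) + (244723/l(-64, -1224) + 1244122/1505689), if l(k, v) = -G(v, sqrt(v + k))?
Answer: 37088482740211/16586670024 ≈ 2236.0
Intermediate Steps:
l(k, v) = -9*v
Q(-2034, 542) + (244723/l(-64, -1224) + 1244122/1505689) = 2213 + (244723/((-9*(-1224))) + 1244122/1505689) = 2213 + (244723/11016 + 1244122*(1/1505689)) = 2213 + (244723*(1/11016) + 1244122/1505689) = 2213 + (244723/11016 + 1244122/1505689) = 2213 + 382181977099/16586670024 = 37088482740211/16586670024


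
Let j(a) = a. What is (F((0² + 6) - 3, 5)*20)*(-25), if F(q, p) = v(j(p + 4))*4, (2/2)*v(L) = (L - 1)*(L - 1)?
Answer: -128000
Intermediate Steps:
v(L) = (-1 + L)² (v(L) = (L - 1)*(L - 1) = (-1 + L)*(-1 + L) = (-1 + L)²)
F(q, p) = 4*(3 + p)² (F(q, p) = (-1 + (p + 4))²*4 = (-1 + (4 + p))²*4 = (3 + p)²*4 = 4*(3 + p)²)
(F((0² + 6) - 3, 5)*20)*(-25) = ((4*(3 + 5)²)*20)*(-25) = ((4*8²)*20)*(-25) = ((4*64)*20)*(-25) = (256*20)*(-25) = 5120*(-25) = -128000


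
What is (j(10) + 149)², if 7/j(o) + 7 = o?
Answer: 206116/9 ≈ 22902.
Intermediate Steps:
j(o) = 7/(-7 + o)
(j(10) + 149)² = (7/(-7 + 10) + 149)² = (7/3 + 149)² = (454/3)² = 206116/9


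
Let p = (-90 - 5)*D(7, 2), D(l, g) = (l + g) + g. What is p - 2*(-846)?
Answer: 647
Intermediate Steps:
D(l, g) = l + 2*g (D(l, g) = (g + l) + g = l + 2*g)
p = -1045 (p = (-90 - 5)*(7 + 2*2) = -95*(7 + 4) = -95*11 = -1045)
p - 2*(-846) = -1045 - 2*(-846) = -1045 + 1692 = 647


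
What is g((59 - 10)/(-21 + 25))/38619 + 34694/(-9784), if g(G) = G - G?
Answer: -17347/4892 ≈ -3.5460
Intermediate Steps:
g(G) = 0
g((59 - 10)/(-21 + 25))/38619 + 34694/(-9784) = 0/38619 + 34694/(-9784) = 0*(1/38619) + 34694*(-1/9784) = 0 - 17347/4892 = -17347/4892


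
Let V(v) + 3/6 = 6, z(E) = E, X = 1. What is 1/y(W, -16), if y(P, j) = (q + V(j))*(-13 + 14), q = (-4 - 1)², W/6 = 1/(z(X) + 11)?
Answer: 2/61 ≈ 0.032787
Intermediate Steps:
V(v) = 11/2 (V(v) = -½ + 6 = 11/2)
W = ½ (W = 6/(1 + 11) = 6/12 = 6*(1/12) = ½ ≈ 0.50000)
q = 25 (q = (-5)² = 25)
y(P, j) = 61/2 (y(P, j) = (25 + 11/2)*(-13 + 14) = (61/2)*1 = 61/2)
1/y(W, -16) = 1/(61/2) = 2/61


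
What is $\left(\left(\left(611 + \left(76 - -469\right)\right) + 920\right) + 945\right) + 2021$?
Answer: $5042$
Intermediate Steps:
$\left(\left(\left(611 + \left(76 - -469\right)\right) + 920\right) + 945\right) + 2021 = \left(\left(\left(611 + \left(76 + 469\right)\right) + 920\right) + 945\right) + 2021 = \left(\left(\left(611 + 545\right) + 920\right) + 945\right) + 2021 = \left(\left(1156 + 920\right) + 945\right) + 2021 = \left(2076 + 945\right) + 2021 = 3021 + 2021 = 5042$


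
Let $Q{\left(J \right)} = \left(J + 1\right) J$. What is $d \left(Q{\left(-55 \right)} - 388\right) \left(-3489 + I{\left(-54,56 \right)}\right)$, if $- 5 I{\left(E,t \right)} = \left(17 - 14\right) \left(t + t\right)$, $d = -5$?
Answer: $45910542$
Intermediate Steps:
$I{\left(E,t \right)} = - \frac{6 t}{5}$ ($I{\left(E,t \right)} = - \frac{\left(17 - 14\right) \left(t + t\right)}{5} = - \frac{3 \cdot 2 t}{5} = - \frac{6 t}{5}$)
$Q{\left(J \right)} = J \left(1 + J\right)$ ($Q{\left(J \right)} = \left(1 + J\right) J = J \left(1 + J\right)$)
$d \left(Q{\left(-55 \right)} - 388\right) \left(-3489 + I{\left(-54,56 \right)}\right) = - 5 \left(- 55 \left(1 - 55\right) - 388\right) \left(-3489 - \frac{336}{5}\right) = - 5 \left(\left(-55\right) \left(-54\right) - 388\right) \left(-3489 - \frac{336}{5}\right) = - 5 \left(2970 - 388\right) \left(- \frac{17781}{5}\right) = - 5 \cdot 2582 \left(- \frac{17781}{5}\right) = \left(-5\right) \left(- \frac{45910542}{5}\right) = 45910542$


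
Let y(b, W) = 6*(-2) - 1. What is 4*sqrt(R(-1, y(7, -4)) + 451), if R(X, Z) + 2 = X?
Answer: 32*sqrt(7) ≈ 84.664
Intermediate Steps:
y(b, W) = -13 (y(b, W) = -12 - 1 = -13)
R(X, Z) = -2 + X
4*sqrt(R(-1, y(7, -4)) + 451) = 4*sqrt((-2 - 1) + 451) = 4*sqrt(-3 + 451) = 4*sqrt(448) = 4*(8*sqrt(7)) = 32*sqrt(7)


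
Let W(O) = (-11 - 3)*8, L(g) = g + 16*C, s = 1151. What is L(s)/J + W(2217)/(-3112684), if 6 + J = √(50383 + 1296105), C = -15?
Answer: 2145591671/523884949646 + 10021*√2782/673226 ≈ 0.78920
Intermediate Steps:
L(g) = -240 + g (L(g) = g + 16*(-15) = g - 240 = -240 + g)
J = -6 + 22*√2782 (J = -6 + √(50383 + 1296105) = -6 + √1346488 = -6 + 22*√2782 ≈ 1154.4)
W(O) = -112 (W(O) = -14*8 = -112)
L(s)/J + W(2217)/(-3112684) = (-240 + 1151)/(-6 + 22*√2782) - 112/(-3112684) = 911/(-6 + 22*√2782) - 112*(-1/3112684) = 911/(-6 + 22*√2782) + 28/778171 = 28/778171 + 911/(-6 + 22*√2782)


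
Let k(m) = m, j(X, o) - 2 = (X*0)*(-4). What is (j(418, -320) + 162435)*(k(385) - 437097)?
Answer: -70938187144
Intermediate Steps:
j(X, o) = 2 (j(X, o) = 2 + (X*0)*(-4) = 2 + 0*(-4) = 2 + 0 = 2)
(j(418, -320) + 162435)*(k(385) - 437097) = (2 + 162435)*(385 - 437097) = 162437*(-436712) = -70938187144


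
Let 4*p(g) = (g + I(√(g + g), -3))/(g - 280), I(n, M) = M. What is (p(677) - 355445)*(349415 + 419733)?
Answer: -108535625309982/397 ≈ -2.7339e+11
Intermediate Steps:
p(g) = (-3 + g)/(4*(-280 + g)) (p(g) = ((g - 3)/(g - 280))/4 = ((-3 + g)/(-280 + g))/4 = (-3 + g)/(4*(-280 + g)))
(p(677) - 355445)*(349415 + 419733) = ((-3 + 677)/(4*(-280 + 677)) - 355445)*(349415 + 419733) = ((¼)*674/397 - 355445)*769148 = ((¼)*(1/397)*674 - 355445)*769148 = (337/794 - 355445)*769148 = -282222993/794*769148 = -108535625309982/397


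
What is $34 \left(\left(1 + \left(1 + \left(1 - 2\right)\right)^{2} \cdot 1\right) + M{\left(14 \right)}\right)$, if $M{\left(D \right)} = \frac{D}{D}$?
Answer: $68$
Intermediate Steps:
$M{\left(D \right)} = 1$
$34 \left(\left(1 + \left(1 + \left(1 - 2\right)\right)^{2} \cdot 1\right) + M{\left(14 \right)}\right) = 34 \left(\left(1 + \left(1 + \left(1 - 2\right)\right)^{2} \cdot 1\right) + 1\right) = 34 \left(\left(1 + \left(1 - 1\right)^{2} \cdot 1\right) + 1\right) = 34 \left(\left(1 + 0^{2} \cdot 1\right) + 1\right) = 34 \left(\left(1 + 0 \cdot 1\right) + 1\right) = 34 \left(\left(1 + 0\right) + 1\right) = 34 \left(1 + 1\right) = 34 \cdot 2 = 68$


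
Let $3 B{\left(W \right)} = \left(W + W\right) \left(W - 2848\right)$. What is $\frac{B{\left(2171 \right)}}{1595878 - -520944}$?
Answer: $- \frac{1469767}{3175233} \approx -0.46288$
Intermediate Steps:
$B{\left(W \right)} = \frac{2 W \left(-2848 + W\right)}{3}$ ($B{\left(W \right)} = \frac{\left(W + W\right) \left(W - 2848\right)}{3} = \frac{2 W \left(-2848 + W\right)}{3}$)
$\frac{B{\left(2171 \right)}}{1595878 - -520944} = \frac{\frac{2}{3} \cdot 2171 \left(-2848 + 2171\right)}{1595878 - -520944} = \frac{\frac{2}{3} \cdot 2171 \left(-677\right)}{1595878 + 520944} = - \frac{2939534}{3 \cdot 2116822} = \left(- \frac{2939534}{3}\right) \frac{1}{2116822} = - \frac{1469767}{3175233}$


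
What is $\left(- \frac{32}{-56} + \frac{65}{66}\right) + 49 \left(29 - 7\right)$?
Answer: $\frac{498755}{462} \approx 1079.6$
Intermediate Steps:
$\left(- \frac{32}{-56} + \frac{65}{66}\right) + 49 \left(29 - 7\right) = \left(\left(-32\right) \left(- \frac{1}{56}\right) + 65 \cdot \frac{1}{66}\right) + 49 \left(29 - 7\right) = \left(\frac{4}{7} + \frac{65}{66}\right) + 49 \cdot 22 = \frac{719}{462} + 1078 = \frac{498755}{462}$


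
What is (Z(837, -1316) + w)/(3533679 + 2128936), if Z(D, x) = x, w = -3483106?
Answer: -204966/333095 ≈ -0.61534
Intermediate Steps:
(Z(837, -1316) + w)/(3533679 + 2128936) = (-1316 - 3483106)/(3533679 + 2128936) = -3484422/5662615 = -3484422*1/5662615 = -204966/333095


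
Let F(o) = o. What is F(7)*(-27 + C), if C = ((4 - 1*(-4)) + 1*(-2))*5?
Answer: 21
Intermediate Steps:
C = 30 (C = ((4 + 4) - 2)*5 = (8 - 2)*5 = 6*5 = 30)
F(7)*(-27 + C) = 7*(-27 + 30) = 7*3 = 21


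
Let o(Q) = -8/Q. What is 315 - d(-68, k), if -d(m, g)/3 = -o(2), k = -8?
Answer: 327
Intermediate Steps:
d(m, g) = -12 (d(m, g) = -(-3)*(-8/2) = -(-3)*(-8*½) = -(-3)*(-4) = -3*4 = -12)
315 - d(-68, k) = 315 - 1*(-12) = 315 + 12 = 327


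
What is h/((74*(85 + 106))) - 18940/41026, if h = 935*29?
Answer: 422361015/289930742 ≈ 1.4568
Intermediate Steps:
h = 27115
h/((74*(85 + 106))) - 18940/41026 = 27115/((74*(85 + 106))) - 18940/41026 = 27115/((74*191)) - 18940*1/41026 = 27115/14134 - 9470/20513 = 422361015/289930742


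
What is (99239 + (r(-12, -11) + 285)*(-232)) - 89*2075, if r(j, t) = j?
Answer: -148772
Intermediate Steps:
(99239 + (r(-12, -11) + 285)*(-232)) - 89*2075 = (99239 + (-12 + 285)*(-232)) - 89*2075 = (99239 + 273*(-232)) - 184675 = (99239 - 63336) - 184675 = 35903 - 184675 = -148772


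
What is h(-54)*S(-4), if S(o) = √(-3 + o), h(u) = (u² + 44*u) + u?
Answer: 486*I*√7 ≈ 1285.8*I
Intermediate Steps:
h(u) = u² + 45*u
h(-54)*S(-4) = (-54*(45 - 54))*√(-3 - 4) = (-54*(-9))*√(-7) = 486*(I*√7) = 486*I*√7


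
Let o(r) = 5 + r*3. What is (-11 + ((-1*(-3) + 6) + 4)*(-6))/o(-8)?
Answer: 89/19 ≈ 4.6842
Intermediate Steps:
o(r) = 5 + 3*r
(-11 + ((-1*(-3) + 6) + 4)*(-6))/o(-8) = (-11 + ((-1*(-3) + 6) + 4)*(-6))/(5 + 3*(-8)) = (-11 + ((3 + 6) + 4)*(-6))/(5 - 24) = (-11 + (9 + 4)*(-6))/(-19) = (-11 + 13*(-6))*(-1/19) = (-11 - 78)*(-1/19) = -89*(-1/19) = 89/19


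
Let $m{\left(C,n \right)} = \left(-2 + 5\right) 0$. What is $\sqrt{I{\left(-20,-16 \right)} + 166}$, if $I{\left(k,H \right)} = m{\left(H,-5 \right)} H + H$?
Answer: $5 \sqrt{6} \approx 12.247$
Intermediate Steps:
$m{\left(C,n \right)} = 0$ ($m{\left(C,n \right)} = 3 \cdot 0 = 0$)
$I{\left(k,H \right)} = H$ ($I{\left(k,H \right)} = 0 H + H = 0 + H = H$)
$\sqrt{I{\left(-20,-16 \right)} + 166} = \sqrt{-16 + 166} = \sqrt{150} = 5 \sqrt{6}$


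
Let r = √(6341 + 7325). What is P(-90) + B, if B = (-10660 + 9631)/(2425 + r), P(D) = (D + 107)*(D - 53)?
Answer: -679289174/279379 + 49*√13666/279379 ≈ -2431.4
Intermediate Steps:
r = √13666 ≈ 116.90
P(D) = (-53 + D)*(107 + D) (P(D) = (107 + D)*(-53 + D) = (-53 + D)*(107 + D))
B = -1029/(2425 + √13666) (B = (-10660 + 9631)/(2425 + √13666) = -1029/(2425 + √13666) ≈ -0.40482)
P(-90) + B = (-5671 + (-90)² + 54*(-90)) + (-118825/279379 + 49*√13666/279379) = (-5671 + 8100 - 4860) + (-118825/279379 + 49*√13666/279379) = -2431 + (-118825/279379 + 49*√13666/279379) = -679289174/279379 + 49*√13666/279379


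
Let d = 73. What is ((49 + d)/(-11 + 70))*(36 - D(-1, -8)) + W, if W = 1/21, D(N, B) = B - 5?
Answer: 125597/1239 ≈ 101.37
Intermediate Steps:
D(N, B) = -5 + B
W = 1/21 ≈ 0.047619
((49 + d)/(-11 + 70))*(36 - D(-1, -8)) + W = ((49 + 73)/(-11 + 70))*(36 - (-5 - 8)) + 1/21 = (122/59)*(36 - 1*(-13)) + 1/21 = (122*(1/59))*(36 + 13) + 1/21 = (122/59)*49 + 1/21 = 5978/59 + 1/21 = 125597/1239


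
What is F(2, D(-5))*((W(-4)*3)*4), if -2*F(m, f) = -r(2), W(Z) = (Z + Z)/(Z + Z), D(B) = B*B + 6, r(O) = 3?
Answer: 18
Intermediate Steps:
D(B) = 6 + B² (D(B) = B² + 6 = 6 + B²)
W(Z) = 1 (W(Z) = (2*Z)/((2*Z)) = (2*Z)*(1/(2*Z)) = 1)
F(m, f) = 3/2 (F(m, f) = -(-1)*3/2 = -½*(-3) = 3/2)
F(2, D(-5))*((W(-4)*3)*4) = 3*((1*3)*4)/2 = 3*(3*4)/2 = (3/2)*12 = 18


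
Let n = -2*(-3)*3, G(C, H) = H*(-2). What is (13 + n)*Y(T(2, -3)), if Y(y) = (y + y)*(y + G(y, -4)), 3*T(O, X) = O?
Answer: 3224/9 ≈ 358.22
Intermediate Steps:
G(C, H) = -2*H
T(O, X) = O/3
Y(y) = 2*y*(8 + y) (Y(y) = (y + y)*(y - 2*(-4)) = (2*y)*(y + 8) = (2*y)*(8 + y) = 2*y*(8 + y))
n = 18 (n = 6*3 = 18)
(13 + n)*Y(T(2, -3)) = (13 + 18)*(2*((⅓)*2)*(8 + (⅓)*2)) = 31*(2*(⅔)*(8 + ⅔)) = 31*(2*(⅔)*(26/3)) = 31*(104/9) = 3224/9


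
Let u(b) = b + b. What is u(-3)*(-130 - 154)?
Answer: 1704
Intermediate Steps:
u(b) = 2*b
u(-3)*(-130 - 154) = (2*(-3))*(-130 - 154) = -6*(-284) = 1704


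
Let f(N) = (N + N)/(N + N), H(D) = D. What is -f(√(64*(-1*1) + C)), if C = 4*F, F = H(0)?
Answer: -1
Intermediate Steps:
F = 0
C = 0 (C = 4*0 = 0)
f(N) = 1 (f(N) = (2*N)/((2*N)) = (2*N)*(1/(2*N)) = 1)
-f(√(64*(-1*1) + C)) = -1*1 = -1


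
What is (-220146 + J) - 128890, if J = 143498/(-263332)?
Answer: -45956245725/131666 ≈ -3.4904e+5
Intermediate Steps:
J = -71749/131666 (J = 143498*(-1/263332) = -71749/131666 ≈ -0.54493)
(-220146 + J) - 128890 = (-220146 - 71749/131666) - 128890 = -28985814985/131666 - 128890 = -45956245725/131666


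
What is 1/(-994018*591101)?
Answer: -1/587565033818 ≈ -1.7019e-12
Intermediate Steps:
1/(-994018*591101) = -1/994018*1/591101 = -1/587565033818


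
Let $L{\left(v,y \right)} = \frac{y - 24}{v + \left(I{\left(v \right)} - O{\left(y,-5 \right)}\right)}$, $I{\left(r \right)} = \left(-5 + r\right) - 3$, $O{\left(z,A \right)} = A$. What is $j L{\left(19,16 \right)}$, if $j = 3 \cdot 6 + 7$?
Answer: $- \frac{40}{7} \approx -5.7143$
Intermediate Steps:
$I{\left(r \right)} = -8 + r$
$L{\left(v,y \right)} = \frac{-24 + y}{-3 + 2 v}$ ($L{\left(v,y \right)} = \frac{y - 24}{v + \left(\left(-8 + v\right) - -5\right)} = \frac{-24 + y}{v + \left(\left(-8 + v\right) + 5\right)} = \frac{-24 + y}{v + \left(-3 + v\right)} = \frac{-24 + y}{-3 + 2 v}$)
$j = 25$ ($j = 18 + 7 = 25$)
$j L{\left(19,16 \right)} = 25 \frac{-24 + 16}{-3 + 2 \cdot 19} = 25 \frac{1}{-3 + 38} \left(-8\right) = 25 \cdot \frac{1}{35} \left(-8\right) = 25 \left(- \frac{8}{35}\right) = - \frac{40}{7}$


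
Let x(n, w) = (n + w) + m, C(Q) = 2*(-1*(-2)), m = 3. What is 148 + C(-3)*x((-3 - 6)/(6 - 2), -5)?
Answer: 131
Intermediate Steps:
C(Q) = 4 (C(Q) = 2*2 = 4)
x(n, w) = 3 + n + w (x(n, w) = (n + w) + 3 = 3 + n + w)
148 + C(-3)*x((-3 - 6)/(6 - 2), -5) = 148 + 4*(3 + (-3 - 6)/(6 - 2) - 5) = 148 + 4*(3 - 9/4 - 5) = 148 + 4*(-17/4) = 148 - 17 = 131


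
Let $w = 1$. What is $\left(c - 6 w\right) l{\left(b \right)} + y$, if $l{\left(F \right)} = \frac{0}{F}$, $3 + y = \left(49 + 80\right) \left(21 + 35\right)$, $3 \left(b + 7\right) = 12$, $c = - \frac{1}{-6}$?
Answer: $7221$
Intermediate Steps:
$c = \frac{1}{6}$ ($c = \left(-1\right) \left(- \frac{1}{6}\right) = \frac{1}{6} \approx 0.16667$)
$b = -3$ ($b = -7 + \frac{1}{3} \cdot 12 = -7 + 4 = -3$)
$y = 7221$ ($y = -3 + \left(49 + 80\right) \left(21 + 35\right) = -3 + 129 \cdot 56 = -3 + 7224 = 7221$)
$l{\left(F \right)} = 0$
$\left(c - 6 w\right) l{\left(b \right)} + y = \left(\frac{1}{6} - 6\right) 0 + 7221 = \left(- \frac{35}{6}\right) 0 + 7221 = 0 + 7221 = 7221$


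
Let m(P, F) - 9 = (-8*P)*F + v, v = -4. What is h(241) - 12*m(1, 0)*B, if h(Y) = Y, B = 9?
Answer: -299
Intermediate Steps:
m(P, F) = 5 - 8*F*P (m(P, F) = 9 + ((-8*P)*F - 4) = 9 + (-8*F*P - 4) = 9 + (-4 - 8*F*P) = 5 - 8*F*P)
h(241) - 12*m(1, 0)*B = 241 - 12*(5 - 8*0*1)*9 = 241 - 12*(5 + 0)*9 = 241 - 12*5*9 = 241 - 60*9 = 241 - 1*540 = 241 - 540 = -299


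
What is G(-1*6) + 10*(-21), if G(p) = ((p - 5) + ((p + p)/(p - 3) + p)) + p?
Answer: -695/3 ≈ -231.67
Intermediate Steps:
G(p) = -5 + 3*p + 2*p/(-3 + p) (G(p) = ((-5 + p) + ((2*p)/(-3 + p) + p)) + p = ((-5 + p) + (2*p/(-3 + p) + p)) + p = ((-5 + p) + (p + 2*p/(-3 + p))) + p = (-5 + 2*p + 2*p/(-3 + p)) + p = -5 + 3*p + 2*p/(-3 + p))
G(-1*6) + 10*(-21) = 3*(5 + (-1*6)² - (-4)*6)/(-3 - 1*6) + 10*(-21) = 3*(5 + (-6)² - 4*(-6))/(-3 - 6) - 210 = 3*(5 + 36 + 24)/(-9) - 210 = 3*(-⅑)*65 - 210 = -65/3 - 210 = -695/3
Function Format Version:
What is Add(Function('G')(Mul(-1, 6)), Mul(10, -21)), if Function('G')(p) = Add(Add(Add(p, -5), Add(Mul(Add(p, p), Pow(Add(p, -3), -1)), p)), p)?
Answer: Rational(-695, 3) ≈ -231.67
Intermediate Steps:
Function('G')(p) = Add(-5, Mul(3, p), Mul(2, p, Pow(Add(-3, p), -1))) (Function('G')(p) = Add(Add(Add(-5, p), Add(Mul(Mul(2, p), Pow(Add(-3, p), -1)), p)), p) = Add(Add(Add(-5, p), Add(Mul(2, p, Pow(Add(-3, p), -1)), p)), p) = Add(Add(Add(-5, p), Add(p, Mul(2, p, Pow(Add(-3, p), -1)))), p) = Add(Add(-5, Mul(2, p), Mul(2, p, Pow(Add(-3, p), -1))), p) = Add(-5, Mul(3, p), Mul(2, p, Pow(Add(-3, p), -1))))
Add(Function('G')(Mul(-1, 6)), Mul(10, -21)) = Add(Mul(3, Pow(Add(-3, Mul(-1, 6)), -1), Add(5, Pow(Mul(-1, 6), 2), Mul(-4, Mul(-1, 6)))), Mul(10, -21)) = Add(Mul(3, Pow(Add(-3, -6), -1), Add(5, Pow(-6, 2), Mul(-4, -6))), -210) = Add(Mul(3, Pow(-9, -1), Add(5, 36, 24)), -210) = Add(Mul(3, Rational(-1, 9), 65), -210) = Add(Rational(-65, 3), -210) = Rational(-695, 3)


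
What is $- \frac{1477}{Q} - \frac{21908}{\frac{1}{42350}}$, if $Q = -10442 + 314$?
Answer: $- \frac{44534582393}{48} \approx -9.278 \cdot 10^{8}$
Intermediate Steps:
$Q = -10128$
$- \frac{1477}{Q} - \frac{21908}{\frac{1}{42350}} = - \frac{1477}{-10128} - \frac{21908}{\frac{1}{42350}} = \left(-1477\right) \left(- \frac{1}{10128}\right) - 21908 \frac{1}{\frac{1}{42350}} = \frac{7}{48} - 927803800 = - \frac{44534582393}{48}$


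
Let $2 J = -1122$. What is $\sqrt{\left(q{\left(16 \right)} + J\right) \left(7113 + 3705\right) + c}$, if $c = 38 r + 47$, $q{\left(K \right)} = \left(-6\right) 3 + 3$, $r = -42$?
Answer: $i \sqrt{6232717} \approx 2496.5 i$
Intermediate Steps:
$J = -561$ ($J = \frac{1}{2} \left(-1122\right) = -561$)
$q{\left(K \right)} = -15$ ($q{\left(K \right)} = -18 + 3 = -15$)
$c = -1549$ ($c = 38 \left(-42\right) + 47 = -1596 + 47 = -1549$)
$\sqrt{\left(q{\left(16 \right)} + J\right) \left(7113 + 3705\right) + c} = \sqrt{\left(-15 - 561\right) \left(7113 + 3705\right) - 1549} = \sqrt{\left(-576\right) 10818 - 1549} = \sqrt{-6231168 - 1549} = \sqrt{-6232717} = i \sqrt{6232717}$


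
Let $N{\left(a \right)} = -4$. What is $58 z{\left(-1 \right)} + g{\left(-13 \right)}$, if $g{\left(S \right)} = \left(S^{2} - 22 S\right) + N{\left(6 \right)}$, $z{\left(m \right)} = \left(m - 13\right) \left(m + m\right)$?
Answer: $2075$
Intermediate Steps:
$z{\left(m \right)} = 2 m \left(-13 + m\right)$ ($z{\left(m \right)} = \left(-13 + m\right) 2 m = 2 m \left(-13 + m\right)$)
$g{\left(S \right)} = -4 + S^{2} - 22 S$ ($g{\left(S \right)} = \left(S^{2} - 22 S\right) - 4 = -4 + S^{2} - 22 S$)
$58 z{\left(-1 \right)} + g{\left(-13 \right)} = 58 \cdot 2 \left(-1\right) \left(-13 - 1\right) - \left(-282 - 169\right) = 58 \cdot 2 \left(-1\right) \left(-14\right) + \left(-4 + 169 + 286\right) = 58 \cdot 28 + 451 = 1624 + 451 = 2075$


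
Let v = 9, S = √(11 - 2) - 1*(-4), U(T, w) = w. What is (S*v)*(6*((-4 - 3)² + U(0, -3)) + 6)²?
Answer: 5010012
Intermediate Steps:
S = 7 (S = √9 + 4 = 3 + 4 = 7)
(S*v)*(6*((-4 - 3)² + U(0, -3)) + 6)² = (7*9)*(6*((-4 - 3)² - 3) + 6)² = 63*(6*((-7)² - 3) + 6)² = 63*(6*(49 - 3) + 6)² = 63*(6*46 + 6)² = 63*(276 + 6)² = 63*282² = 63*79524 = 5010012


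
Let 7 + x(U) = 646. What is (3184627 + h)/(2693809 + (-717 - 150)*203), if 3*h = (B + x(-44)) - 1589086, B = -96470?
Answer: 655747/629452 ≈ 1.0418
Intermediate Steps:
x(U) = 639 (x(U) = -7 + 646 = 639)
h = -561639 (h = ((-96470 + 639) - 1589086)/3 = (-95831 - 1589086)/3 = (1/3)*(-1684917) = -561639)
(3184627 + h)/(2693809 + (-717 - 150)*203) = (3184627 - 561639)/(2693809 + (-717 - 150)*203) = 2622988/(2693809 - 867*203) = 2622988/(2693809 - 176001) = 2622988/2517808 = 2622988*(1/2517808) = 655747/629452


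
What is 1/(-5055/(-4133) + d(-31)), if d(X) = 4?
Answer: 4133/21587 ≈ 0.19146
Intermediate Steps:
1/(-5055/(-4133) + d(-31)) = 1/(-5055/(-4133) + 4) = 1/(-5055*(-1/4133) + 4) = 1/(5055/4133 + 4) = 1/(21587/4133) = 4133/21587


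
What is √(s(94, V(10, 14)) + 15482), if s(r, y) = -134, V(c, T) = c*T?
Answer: 2*√3837 ≈ 123.89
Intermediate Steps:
V(c, T) = T*c
√(s(94, V(10, 14)) + 15482) = √(-134 + 15482) = √15348 = 2*√3837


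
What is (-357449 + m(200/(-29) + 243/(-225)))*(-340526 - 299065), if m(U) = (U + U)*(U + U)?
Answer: 120083439395627979/525625 ≈ 2.2846e+11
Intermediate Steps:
m(U) = 4*U**2 (m(U) = (2*U)*(2*U) = 4*U**2)
(-357449 + m(200/(-29) + 243/(-225)))*(-340526 - 299065) = (-357449 + 4*(200/(-29) + 243/(-225))**2)*(-340526 - 299065) = (-357449 + 4*(200*(-1/29) + 243*(-1/225))**2)*(-639591) = (-357449 + 4*(-200/29 - 27/25)**2)*(-639591) = (-357449 + 4*(-5783/725)**2)*(-639591) = (-357449 + 4*(33443089/525625))*(-639591) = (-357449 + 133772356/525625)*(-639591) = -187750358269/525625*(-639591) = 120083439395627979/525625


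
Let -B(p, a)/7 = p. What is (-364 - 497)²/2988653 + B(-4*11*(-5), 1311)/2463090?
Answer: 26019111661/105161733111 ≈ 0.24742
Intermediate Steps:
B(p, a) = -7*p
(-364 - 497)²/2988653 + B(-4*11*(-5), 1311)/2463090 = (-364 - 497)²/2988653 - 7*(-4*11)*(-5)/2463090 = (-861)²*(1/2988653) - (-308)*(-5)*(1/2463090) = 741321*(1/2988653) - 7*220*(1/2463090) = 741321/2988653 - 1540*1/2463090 = 741321/2988653 - 22/35187 = 26019111661/105161733111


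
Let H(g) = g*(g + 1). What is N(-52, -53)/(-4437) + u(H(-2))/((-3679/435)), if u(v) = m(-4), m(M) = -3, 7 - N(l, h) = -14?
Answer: 1904342/5441241 ≈ 0.34998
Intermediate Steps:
N(l, h) = 21 (N(l, h) = 7 - 1*(-14) = 7 + 14 = 21)
H(g) = g*(1 + g)
u(v) = -3
N(-52, -53)/(-4437) + u(H(-2))/((-3679/435)) = 21/(-4437) - 3/((-3679/435)) = 21*(-1/4437) - 3/((-3679*1/435)) = -7/1479 - 3/(-3679/435) = -7/1479 - 3*(-435/3679) = -7/1479 + 1305/3679 = 1904342/5441241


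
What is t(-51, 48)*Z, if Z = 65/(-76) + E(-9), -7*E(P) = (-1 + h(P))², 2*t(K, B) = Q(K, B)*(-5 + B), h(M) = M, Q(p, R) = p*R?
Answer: 105987690/133 ≈ 7.9690e+5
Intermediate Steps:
Q(p, R) = R*p
t(K, B) = B*K*(-5 + B)/2 (t(K, B) = ((B*K)*(-5 + B))/2 = (B*K*(-5 + B))/2 = B*K*(-5 + B)/2)
E(P) = -(-1 + P)²/7
Z = -8055/532 (Z = 65/(-76) - (-1 - 9)²/7 = 65*(-1/76) - ⅐*(-10)² = -65/76 - ⅐*100 = -65/76 - 100/7 = -8055/532 ≈ -15.141)
t(-51, 48)*Z = ((½)*48*(-51)*(-5 + 48))*(-8055/532) = ((½)*48*(-51)*43)*(-8055/532) = -52632*(-8055/532) = 105987690/133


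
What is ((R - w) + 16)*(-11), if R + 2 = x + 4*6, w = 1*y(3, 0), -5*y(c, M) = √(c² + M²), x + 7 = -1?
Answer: -1683/5 ≈ -336.60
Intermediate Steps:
x = -8 (x = -7 - 1 = -8)
y(c, M) = -√(M² + c²)/5 (y(c, M) = -√(c² + M²)/5 = -√(M² + c²)/5)
w = -⅗ (w = 1*(-√(0² + 3²)/5) = 1*(-√(0 + 9)/5) = 1*(-√9/5) = 1*(-⅕*3) = 1*(-⅗) = -⅗ ≈ -0.60000)
R = 14 (R = -2 + (-8 + 4*6) = -2 + (-8 + 24) = -2 + 16 = 14)
((R - w) + 16)*(-11) = ((14 - 1*(-⅗)) + 16)*(-11) = ((14 + ⅗) + 16)*(-11) = (73/5 + 16)*(-11) = (153/5)*(-11) = -1683/5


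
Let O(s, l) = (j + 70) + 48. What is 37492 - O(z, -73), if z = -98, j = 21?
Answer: 37353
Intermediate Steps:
O(s, l) = 139 (O(s, l) = (21 + 70) + 48 = 91 + 48 = 139)
37492 - O(z, -73) = 37492 - 1*139 = 37492 - 139 = 37353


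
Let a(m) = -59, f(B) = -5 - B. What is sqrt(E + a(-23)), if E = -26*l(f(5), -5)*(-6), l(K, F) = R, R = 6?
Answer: sqrt(877) ≈ 29.614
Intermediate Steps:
l(K, F) = 6
E = 936 (E = -26*6*(-6) = -156*(-6) = 936)
sqrt(E + a(-23)) = sqrt(936 - 59) = sqrt(877)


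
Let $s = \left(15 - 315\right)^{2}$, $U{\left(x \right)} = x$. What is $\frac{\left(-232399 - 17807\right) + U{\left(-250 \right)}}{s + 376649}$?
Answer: $- \frac{250456}{466649} \approx -0.53671$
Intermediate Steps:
$s = 90000$ ($s = \left(-300\right)^{2} = 90000$)
$\frac{\left(-232399 - 17807\right) + U{\left(-250 \right)}}{s + 376649} = \frac{\left(-232399 - 17807\right) - 250}{90000 + 376649} = \frac{-250206 - 250}{466649} = \left(-250456\right) \frac{1}{466649} = - \frac{250456}{466649}$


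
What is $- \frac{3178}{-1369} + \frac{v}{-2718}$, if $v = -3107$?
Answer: $\frac{12891287}{3720942} \approx 3.4645$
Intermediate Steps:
$- \frac{3178}{-1369} + \frac{v}{-2718} = - \frac{3178}{-1369} - \frac{3107}{-2718} = \left(-3178\right) \left(- \frac{1}{1369}\right) - - \frac{3107}{2718} = \frac{3178}{1369} + \frac{3107}{2718} = \frac{12891287}{3720942}$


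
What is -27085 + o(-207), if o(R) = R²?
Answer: 15764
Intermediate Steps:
-27085 + o(-207) = -27085 + (-207)² = -27085 + 42849 = 15764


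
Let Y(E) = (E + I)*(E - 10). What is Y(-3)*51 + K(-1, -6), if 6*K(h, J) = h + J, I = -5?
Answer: 31817/6 ≈ 5302.8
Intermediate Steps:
K(h, J) = J/6 + h/6 (K(h, J) = (h + J)/6 = (J + h)/6 = J/6 + h/6)
Y(E) = (-10 + E)*(-5 + E) (Y(E) = (E - 5)*(E - 10) = (-5 + E)*(-10 + E) = (-10 + E)*(-5 + E))
Y(-3)*51 + K(-1, -6) = (50 + (-3)² - 15*(-3))*51 + ((⅙)*(-6) + (⅙)*(-1)) = (50 + 9 + 45)*51 + (-1 - ⅙) = 104*51 - 7/6 = 5304 - 7/6 = 31817/6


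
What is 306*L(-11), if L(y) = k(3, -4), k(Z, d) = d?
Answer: -1224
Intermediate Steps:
L(y) = -4
306*L(-11) = 306*(-4) = -1224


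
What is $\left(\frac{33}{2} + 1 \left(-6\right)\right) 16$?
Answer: $168$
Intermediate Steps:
$\left(\frac{33}{2} + 1 \left(-6\right)\right) 16 = \left(33 \cdot \frac{1}{2} - 6\right) 16 = \left(\frac{33}{2} - 6\right) 16 = \frac{21}{2} \cdot 16 = 168$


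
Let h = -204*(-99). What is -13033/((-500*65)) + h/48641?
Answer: 1290308153/1580832500 ≈ 0.81622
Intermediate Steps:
h = 20196
-13033/((-500*65)) + h/48641 = -13033/((-500*65)) + 20196/48641 = -13033/(-32500) + 20196*(1/48641) = -13033*(-1/32500) + 20196/48641 = 13033/32500 + 20196/48641 = 1290308153/1580832500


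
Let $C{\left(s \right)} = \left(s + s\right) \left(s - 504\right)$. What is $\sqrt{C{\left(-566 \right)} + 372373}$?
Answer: $3 \sqrt{175957} \approx 1258.4$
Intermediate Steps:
$C{\left(s \right)} = 2 s \left(-504 + s\right)$
$\sqrt{C{\left(-566 \right)} + 372373} = \sqrt{2 \left(-566\right) \left(-504 - 566\right) + 372373} = \sqrt{2 \left(-566\right) \left(-1070\right) + 372373} = \sqrt{1211240 + 372373} = \sqrt{1583613} = 3 \sqrt{175957}$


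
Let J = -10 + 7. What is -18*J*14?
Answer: 756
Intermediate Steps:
J = -3
-18*J*14 = -18*(-3)*14 = 54*14 = 756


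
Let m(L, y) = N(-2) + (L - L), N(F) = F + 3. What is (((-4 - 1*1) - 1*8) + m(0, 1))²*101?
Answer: 14544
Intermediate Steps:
N(F) = 3 + F
m(L, y) = 1 (m(L, y) = (3 - 2) + (L - L) = 1 + 0 = 1)
(((-4 - 1*1) - 1*8) + m(0, 1))²*101 = (((-4 - 1*1) - 1*8) + 1)²*101 = (((-4 - 1) - 8) + 1)²*101 = ((-5 - 8) + 1)²*101 = (-13 + 1)²*101 = (-12)²*101 = 144*101 = 14544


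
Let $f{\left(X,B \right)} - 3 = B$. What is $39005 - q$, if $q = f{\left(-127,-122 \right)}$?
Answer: $39124$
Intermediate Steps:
$f{\left(X,B \right)} = 3 + B$
$q = -119$ ($q = 3 - 122 = -119$)
$39005 - q = 39005 - -119 = 39005 + 119 = 39124$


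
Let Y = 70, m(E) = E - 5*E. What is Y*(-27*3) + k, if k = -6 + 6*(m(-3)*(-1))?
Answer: -5748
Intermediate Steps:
m(E) = -4*E
k = -78 (k = -6 + 6*(-4*(-3)*(-1)) = -6 + 6*(12*(-1)) = -6 + 6*(-12) = -6 - 72 = -78)
Y*(-27*3) + k = 70*(-27*3) - 78 = 70*(-81) - 78 = -5670 - 78 = -5748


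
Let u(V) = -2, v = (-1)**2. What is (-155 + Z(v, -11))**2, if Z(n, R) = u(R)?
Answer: 24649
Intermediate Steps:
v = 1
Z(n, R) = -2
(-155 + Z(v, -11))**2 = (-155 - 2)**2 = (-157)**2 = 24649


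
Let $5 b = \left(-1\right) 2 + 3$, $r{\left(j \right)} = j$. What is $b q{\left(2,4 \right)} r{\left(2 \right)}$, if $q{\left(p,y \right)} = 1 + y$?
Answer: $2$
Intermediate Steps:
$b = \frac{1}{5}$ ($b = \frac{\left(-1\right) 2 + 3}{5} = \frac{-2 + 3}{5} = \frac{1}{5} \cdot 1 = \frac{1}{5} \approx 0.2$)
$b q{\left(2,4 \right)} r{\left(2 \right)} = \frac{1 + 4}{5} \cdot 2 = \frac{1}{5} \cdot 5 \cdot 2 = 1 \cdot 2 = 2$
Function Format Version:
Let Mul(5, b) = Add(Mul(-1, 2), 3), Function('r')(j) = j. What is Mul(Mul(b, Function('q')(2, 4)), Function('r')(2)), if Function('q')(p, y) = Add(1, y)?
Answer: 2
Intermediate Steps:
b = Rational(1, 5) (b = Mul(Rational(1, 5), Add(Mul(-1, 2), 3)) = Mul(Rational(1, 5), Add(-2, 3)) = Mul(Rational(1, 5), 1) = Rational(1, 5) ≈ 0.20000)
Mul(Mul(b, Function('q')(2, 4)), Function('r')(2)) = Mul(Mul(Rational(1, 5), Add(1, 4)), 2) = Mul(Mul(Rational(1, 5), 5), 2) = Mul(1, 2) = 2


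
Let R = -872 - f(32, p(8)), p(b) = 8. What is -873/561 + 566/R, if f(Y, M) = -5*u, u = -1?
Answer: -361049/163999 ≈ -2.2015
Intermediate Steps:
f(Y, M) = 5 (f(Y, M) = -5*(-1) = 5)
R = -877 (R = -872 - 1*5 = -872 - 5 = -877)
-873/561 + 566/R = -873/561 + 566/(-877) = -873*1/561 + 566*(-1/877) = -291/187 - 566/877 = -361049/163999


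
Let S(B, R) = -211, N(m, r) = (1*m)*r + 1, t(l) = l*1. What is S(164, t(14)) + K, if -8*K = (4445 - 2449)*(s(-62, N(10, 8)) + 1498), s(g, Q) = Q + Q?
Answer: -414381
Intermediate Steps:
t(l) = l
N(m, r) = 1 + m*r (N(m, r) = m*r + 1 = 1 + m*r)
s(g, Q) = 2*Q
K = -414170 (K = -(4445 - 2449)*(2*(1 + 10*8) + 1498)/8 = -499*(2*(1 + 80) + 1498)/2 = -499*(2*81 + 1498)/2 = -499*(162 + 1498)/2 = -499*1660/2 = -⅛*3313360 = -414170)
S(164, t(14)) + K = -211 - 414170 = -414381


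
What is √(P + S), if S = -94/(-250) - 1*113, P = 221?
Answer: √67735/25 ≈ 10.410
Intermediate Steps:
S = -14078/125 (S = -94*(-1/250) - 113 = 47/125 - 113 = -14078/125 ≈ -112.62)
√(P + S) = √(221 - 14078/125) = √(13547/125) = √67735/25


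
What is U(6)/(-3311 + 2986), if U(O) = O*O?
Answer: -36/325 ≈ -0.11077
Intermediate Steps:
U(O) = O²
U(6)/(-3311 + 2986) = 6²/(-3311 + 2986) = 36/(-325) = -1/325*36 = -36/325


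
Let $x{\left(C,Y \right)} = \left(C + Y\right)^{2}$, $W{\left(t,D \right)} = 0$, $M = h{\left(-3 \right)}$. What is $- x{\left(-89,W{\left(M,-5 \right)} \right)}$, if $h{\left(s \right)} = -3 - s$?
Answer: $-7921$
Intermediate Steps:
$M = 0$ ($M = -3 - -3 = -3 + 3 = 0$)
$- x{\left(-89,W{\left(M,-5 \right)} \right)} = - \left(-89 + 0\right)^{2} = - \left(-89\right)^{2} = \left(-1\right) 7921 = -7921$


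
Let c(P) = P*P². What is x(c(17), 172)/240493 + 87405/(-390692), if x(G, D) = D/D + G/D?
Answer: -451687915695/2020111859854 ≈ -0.22360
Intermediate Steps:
c(P) = P³
x(G, D) = 1 + G/D
x(c(17), 172)/240493 + 87405/(-390692) = ((172 + 17³)/172)/240493 + 87405/(-390692) = ((172 + 4913)/172)*(1/240493) + 87405*(-1/390692) = ((1/172)*5085)*(1/240493) - 87405/390692 = (5085/172)*(1/240493) - 87405/390692 = 5085/41364796 - 87405/390692 = -451687915695/2020111859854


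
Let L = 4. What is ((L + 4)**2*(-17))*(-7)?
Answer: 7616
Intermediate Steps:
((L + 4)**2*(-17))*(-7) = ((4 + 4)**2*(-17))*(-7) = (8**2*(-17))*(-7) = (64*(-17))*(-7) = -1088*(-7) = 7616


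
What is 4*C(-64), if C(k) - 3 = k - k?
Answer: 12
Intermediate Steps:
C(k) = 3 (C(k) = 3 + (k - k) = 3 + 0 = 3)
4*C(-64) = 4*3 = 12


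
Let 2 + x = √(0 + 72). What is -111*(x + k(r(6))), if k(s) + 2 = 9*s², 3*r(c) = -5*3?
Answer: -24531 - 666*√2 ≈ -25473.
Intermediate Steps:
r(c) = -5 (r(c) = (-5*3)/3 = (⅓)*(-15) = -5)
x = -2 + 6*√2 (x = -2 + √(0 + 72) = -2 + √72 = -2 + 6*√2 ≈ 6.4853)
k(s) = -2 + 9*s²
-111*(x + k(r(6))) = -111*((-2 + 6*√2) + (-2 + 9*(-5)²)) = -111*((-2 + 6*√2) + (-2 + 9*25)) = -111*((-2 + 6*√2) + (-2 + 225)) = -111*((-2 + 6*√2) + 223) = -111*(221 + 6*√2) = -24531 - 666*√2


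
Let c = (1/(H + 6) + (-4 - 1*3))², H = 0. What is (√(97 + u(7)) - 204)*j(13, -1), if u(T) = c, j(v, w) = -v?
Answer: 2652 - 13*√5173/6 ≈ 2496.2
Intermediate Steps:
c = 1681/36 (c = (1/(0 + 6) + (-4 - 1*3))² = (1/6 + (-4 - 3))² = (⅙ - 7)² = (-41/6)² = 1681/36 ≈ 46.694)
u(T) = 1681/36
(√(97 + u(7)) - 204)*j(13, -1) = (√(97 + 1681/36) - 204)*(-1*13) = (√(5173/36) - 204)*(-13) = (√5173/6 - 204)*(-13) = (-204 + √5173/6)*(-13) = 2652 - 13*√5173/6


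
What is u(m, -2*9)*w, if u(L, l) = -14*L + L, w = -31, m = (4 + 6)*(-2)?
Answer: -8060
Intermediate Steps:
m = -20 (m = 10*(-2) = -20)
u(L, l) = -13*L
u(m, -2*9)*w = -13*(-20)*(-31) = 260*(-31) = -8060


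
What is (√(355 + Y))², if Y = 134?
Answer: 489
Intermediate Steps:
(√(355 + Y))² = (√(355 + 134))² = (√489)² = 489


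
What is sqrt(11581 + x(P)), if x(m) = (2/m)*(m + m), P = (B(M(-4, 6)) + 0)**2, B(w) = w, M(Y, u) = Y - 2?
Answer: sqrt(11585) ≈ 107.63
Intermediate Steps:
M(Y, u) = -2 + Y
P = 36 (P = ((-2 - 4) + 0)**2 = (-6 + 0)**2 = (-6)**2 = 36)
x(m) = 4 (x(m) = (2/m)*(2*m) = 4)
sqrt(11581 + x(P)) = sqrt(11581 + 4) = sqrt(11585)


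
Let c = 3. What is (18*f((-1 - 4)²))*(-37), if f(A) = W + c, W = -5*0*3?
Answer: -1998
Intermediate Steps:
W = 0 (W = 0*3 = 0)
f(A) = 3 (f(A) = 0 + 3 = 3)
(18*f((-1 - 4)²))*(-37) = (18*3)*(-37) = 54*(-37) = -1998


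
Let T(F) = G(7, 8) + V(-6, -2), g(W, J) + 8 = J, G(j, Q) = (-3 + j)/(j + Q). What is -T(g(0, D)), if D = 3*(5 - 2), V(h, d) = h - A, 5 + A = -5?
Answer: -64/15 ≈ -4.2667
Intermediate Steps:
A = -10 (A = -5 - 5 = -10)
V(h, d) = 10 + h (V(h, d) = h - 1*(-10) = h + 10 = 10 + h)
D = 9 (D = 3*3 = 9)
G(j, Q) = (-3 + j)/(Q + j)
g(W, J) = -8 + J
T(F) = 64/15 (T(F) = (-3 + 7)/(8 + 7) + (10 - 6) = 4/15 + 4 = 64/15)
-T(g(0, D)) = -1*64/15 = -64/15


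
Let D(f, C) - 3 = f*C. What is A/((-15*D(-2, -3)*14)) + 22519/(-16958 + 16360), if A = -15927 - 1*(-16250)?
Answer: -10688516/282555 ≈ -37.828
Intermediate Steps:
D(f, C) = 3 + C*f (D(f, C) = 3 + f*C = 3 + C*f)
A = 323 (A = -15927 + 16250 = 323)
A/((-15*D(-2, -3)*14)) + 22519/(-16958 + 16360) = 323/((-15*(3 - 3*(-2))*14)) + 22519/(-16958 + 16360) = 323/((-15*(3 + 6)*14)) + 22519/(-598) = 323/((-15*9*14)) + 22519*(-1/598) = 323/((-135*14)) - 22519/598 = 323/(-1890) - 22519/598 = 323*(-1/1890) - 22519/598 = -323/1890 - 22519/598 = -10688516/282555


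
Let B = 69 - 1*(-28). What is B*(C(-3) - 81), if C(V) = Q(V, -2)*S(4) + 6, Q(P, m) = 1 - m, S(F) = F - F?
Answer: -7275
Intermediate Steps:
S(F) = 0
B = 97 (B = 69 + 28 = 97)
C(V) = 6 (C(V) = (1 - 1*(-2))*0 + 6 = (1 + 2)*0 + 6 = 3*0 + 6 = 0 + 6 = 6)
B*(C(-3) - 81) = 97*(6 - 81) = 97*(-75) = -7275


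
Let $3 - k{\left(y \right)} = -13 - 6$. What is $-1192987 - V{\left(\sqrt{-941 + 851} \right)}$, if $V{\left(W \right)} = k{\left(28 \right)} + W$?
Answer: $-1193009 - 3 i \sqrt{10} \approx -1.193 \cdot 10^{6} - 9.4868 i$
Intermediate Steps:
$k{\left(y \right)} = 22$ ($k{\left(y \right)} = 3 - \left(-13 - 6\right) = 3 - -19 = 3 + 19 = 22$)
$V{\left(W \right)} = 22 + W$
$-1192987 - V{\left(\sqrt{-941 + 851} \right)} = -1192987 - \left(22 + \sqrt{-941 + 851}\right) = -1192987 - \left(22 + \sqrt{-90}\right) = -1192987 - \left(22 + 3 i \sqrt{10}\right) = -1193009 - 3 i \sqrt{10}$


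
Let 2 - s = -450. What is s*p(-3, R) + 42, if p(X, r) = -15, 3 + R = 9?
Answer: -6738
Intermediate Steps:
R = 6 (R = -3 + 9 = 6)
s = 452 (s = 2 - 1*(-450) = 2 + 450 = 452)
s*p(-3, R) + 42 = 452*(-15) + 42 = -6780 + 42 = -6738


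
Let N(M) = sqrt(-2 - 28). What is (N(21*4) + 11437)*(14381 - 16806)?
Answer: -27734725 - 2425*I*sqrt(30) ≈ -2.7735e+7 - 13282.0*I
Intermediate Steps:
N(M) = I*sqrt(30) (N(M) = sqrt(-30) = I*sqrt(30))
(N(21*4) + 11437)*(14381 - 16806) = (I*sqrt(30) + 11437)*(14381 - 16806) = (11437 + I*sqrt(30))*(-2425) = -27734725 - 2425*I*sqrt(30)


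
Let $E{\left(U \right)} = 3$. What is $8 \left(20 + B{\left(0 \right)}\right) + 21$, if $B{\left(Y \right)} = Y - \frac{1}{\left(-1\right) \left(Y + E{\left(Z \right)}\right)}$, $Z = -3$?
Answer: $\frac{551}{3} \approx 183.67$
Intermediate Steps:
$B{\left(Y \right)} = Y - \frac{1}{-3 - Y}$ ($B{\left(Y \right)} = Y - \frac{1}{\left(-1\right) \left(Y + 3\right)} = Y - \frac{1}{\left(-1\right) \left(3 + Y\right)} = Y - \frac{1}{-3 - Y}$)
$8 \left(20 + B{\left(0 \right)}\right) + 21 = 8 \left(20 + \frac{1 + 0^{2} + 3 \cdot 0}{3 + 0}\right) + 21 = 8 \left(20 + \frac{1 + 0 + 0}{3}\right) + 21 = 8 \left(20 + \frac{1}{3} \cdot 1\right) + 21 = 8 \left(20 + \frac{1}{3}\right) + 21 = 8 \cdot \frac{61}{3} + 21 = \frac{488}{3} + 21 = \frac{551}{3}$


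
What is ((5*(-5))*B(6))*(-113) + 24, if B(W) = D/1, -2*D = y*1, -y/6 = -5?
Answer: -42351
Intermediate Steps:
y = 30 (y = -6*(-5) = 30)
D = -15 ≈ -15.000
B(W) = -15 (B(W) = -15/1 = -15*1 = -15)
((5*(-5))*B(6))*(-113) + 24 = ((5*(-5))*(-15))*(-113) + 24 = -25*(-15)*(-113) + 24 = 375*(-113) + 24 = -42375 + 24 = -42351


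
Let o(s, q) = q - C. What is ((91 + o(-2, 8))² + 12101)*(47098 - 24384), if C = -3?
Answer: 511178570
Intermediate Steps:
o(s, q) = 3 + q (o(s, q) = q - 1*(-3) = q + 3 = 3 + q)
((91 + o(-2, 8))² + 12101)*(47098 - 24384) = ((91 + (3 + 8))² + 12101)*(47098 - 24384) = ((91 + 11)² + 12101)*22714 = (102² + 12101)*22714 = (10404 + 12101)*22714 = 22505*22714 = 511178570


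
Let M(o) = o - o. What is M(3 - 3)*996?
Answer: 0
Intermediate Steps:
M(o) = 0
M(3 - 3)*996 = 0*996 = 0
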